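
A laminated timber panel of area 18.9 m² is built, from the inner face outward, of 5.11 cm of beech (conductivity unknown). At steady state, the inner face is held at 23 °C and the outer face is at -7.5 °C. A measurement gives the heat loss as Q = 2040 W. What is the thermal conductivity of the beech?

k = 0.181 W/m·K

ΣR = ΔT/Q = |23 − -7.5|/2040 = 0.01495 K/W
L/(kA) = 0.01495 ⇒ k = 0.0511/(0.01495·18.9) = 0.181 W/m·K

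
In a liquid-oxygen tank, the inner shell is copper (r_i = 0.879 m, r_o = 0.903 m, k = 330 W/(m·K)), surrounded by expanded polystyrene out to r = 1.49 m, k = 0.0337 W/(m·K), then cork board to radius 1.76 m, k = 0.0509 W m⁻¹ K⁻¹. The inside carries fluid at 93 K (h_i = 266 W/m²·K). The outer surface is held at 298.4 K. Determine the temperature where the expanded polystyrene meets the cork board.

T = 270.7 K

Resistance network (inner→outer):
  R_conv,in = 1/(4πr²h) = 1/(4π·0.879²·266) = 3.872×10^-4 K/W
  R_copper = (1/0.879 − 1/0.903)/(4πk) = 0.03024/(4π·330) = 7.291×10^-6 K/W
  R_expanded polystyrene = (1/0.903 − 1/1.49)/(4πk) = 0.4363/(4π·0.0337) = 1.030 K/W
  R_cork board = (1/1.49 − 1/1.76)/(4πk) = 0.1030/(4π·0.0509) = 0.1610 K/W
ΣR = 3.872×10^-4 + 7.291×10^-6 + 1.030 + 0.1610 = 1.191 K/W
Q = ΔT/ΣR = (93 K − 298.4 K)/1.191 = -172.5 W
From the inner boundary to the expanded polystyrene/cork board interface, ΣR_partial = 1.030 K/W.
T_interface = T_in − Q·ΣR_partial = 93 K − (-172.5)(1.030) = 270.7 K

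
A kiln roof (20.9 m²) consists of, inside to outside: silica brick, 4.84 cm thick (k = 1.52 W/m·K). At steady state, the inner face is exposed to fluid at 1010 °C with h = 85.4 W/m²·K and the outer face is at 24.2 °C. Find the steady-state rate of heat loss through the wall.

Q = 4.73×10^5 W

Treat each layer as a resistance in series:
  R_conv,in = 1/(hA) = 1/(85.4·20.9) = 5.603×10^-4 K/W
  R_silica brick = L/(kA) = 0.0484/(1.52·20.9) = 0.001524 K/W
ΣR = 5.603×10^-4 + 0.001524 = 0.002084 K/W
Q = ΔT/ΣR = (1010 °C − 24.2 °C)/0.002084 = 4.73×10^5 W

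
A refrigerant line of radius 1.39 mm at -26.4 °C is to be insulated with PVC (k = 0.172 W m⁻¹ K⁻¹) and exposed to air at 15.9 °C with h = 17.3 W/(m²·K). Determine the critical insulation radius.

For a cylinder, r_cr = k_ins/h = 0.172/17.3 = 0.00994 m = 0.994 cm

r_cr = 0.994 cm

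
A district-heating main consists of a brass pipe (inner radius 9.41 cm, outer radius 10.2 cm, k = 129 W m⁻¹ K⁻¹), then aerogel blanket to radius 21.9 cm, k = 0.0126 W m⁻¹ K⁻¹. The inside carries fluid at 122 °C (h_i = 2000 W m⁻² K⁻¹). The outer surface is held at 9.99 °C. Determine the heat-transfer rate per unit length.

Q' = 11.6 W/m

Resistance network (inner→outer):
  R'_conv,in = 1/(2πr h) = 1/(2π·0.0941·2000) = 8.457×10^-4 m·K/W
  R'_brass = ln(0.102/0.0941)/(2πk) = 0.08061/(2π·129) = 9.946×10^-5 m·K/W
  R'_aerogel blanket = ln(0.219/0.102)/(2πk) = 0.7641/(2π·0.0126) = 9.652 m·K/W
ΣR = 8.457×10^-4 + 9.946×10^-5 + 9.652 = 9.653 m·K/W
Q' = ΔT/ΣR = (122 °C − 9.99 °C)/9.653 = 11.6 W/m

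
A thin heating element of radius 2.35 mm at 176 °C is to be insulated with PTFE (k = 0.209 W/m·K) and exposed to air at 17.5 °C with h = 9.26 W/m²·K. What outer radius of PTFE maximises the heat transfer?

For a cylinder, r_cr = k_ins/h = 0.209/9.26 = 0.0226 m = 2.26 cm

r_cr = 2.26 cm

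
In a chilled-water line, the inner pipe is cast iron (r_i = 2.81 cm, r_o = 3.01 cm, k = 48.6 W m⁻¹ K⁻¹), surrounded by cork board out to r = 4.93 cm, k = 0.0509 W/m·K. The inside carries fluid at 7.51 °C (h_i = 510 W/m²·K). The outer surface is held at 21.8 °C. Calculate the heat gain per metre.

Q' = 9.20 W/m

Treat each layer as a resistance in series:
  R'_conv,in = 1/(2πr h) = 1/(2π·0.0281·510) = 0.01111 m·K/W
  R'_cast iron = ln(0.0301/0.0281)/(2πk) = 0.06876/(2π·48.6) = 2.252×10^-4 m·K/W
  R'_cork board = ln(0.0493/0.0301)/(2πk) = 0.4934/(2π·0.0509) = 1.543 m·K/W
ΣR = 0.01111 + 2.252×10^-4 + 1.543 = 1.554 m·K/W
Q' = ΔT/ΣR = (7.51 °C − 21.8 °C)/1.554 = -9.20 W/m
(Negative Q' ⇒ heat flows inward; heat gain = 9.20 W/m.)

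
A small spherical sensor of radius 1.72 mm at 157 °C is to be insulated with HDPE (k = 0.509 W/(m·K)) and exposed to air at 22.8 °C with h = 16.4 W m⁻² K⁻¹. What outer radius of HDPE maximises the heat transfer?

For a sphere, r_cr = 2k_ins/h = 2·0.509/16.4 = 0.0621 m = 6.21 cm

r_cr = 6.21 cm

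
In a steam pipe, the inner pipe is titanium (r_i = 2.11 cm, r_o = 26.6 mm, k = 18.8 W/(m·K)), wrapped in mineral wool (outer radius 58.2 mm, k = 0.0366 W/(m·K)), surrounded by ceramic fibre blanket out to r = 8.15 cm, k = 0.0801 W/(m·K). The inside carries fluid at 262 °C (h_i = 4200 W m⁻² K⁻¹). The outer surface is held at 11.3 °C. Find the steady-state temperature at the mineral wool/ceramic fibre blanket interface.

T = 52.4 °C

Resistance network (inner→outer):
  R'_conv,in = 1/(2πr h) = 1/(2π·0.0211·4200) = 0.001796 m·K/W
  R'_titanium = ln(0.0266/0.0211)/(2πk) = 0.2316/(2π·18.8) = 0.001961 m·K/W
  R'_mineral wool = ln(0.0582/0.0266)/(2πk) = 0.7830/(2π·0.0366) = 3.405 m·K/W
  R'_ceramic fibre blanket = ln(0.0815/0.0582)/(2πk) = 0.3367/(2π·0.0801) = 0.6690 m·K/W
ΣR = 0.001796 + 0.001961 + 3.405 + 0.6690 = 4.078 m·K/W
Q' = ΔT/ΣR = (262 °C − 11.3 °C)/4.078 = 61.48 W/m
From the inner boundary to the mineral wool/ceramic fibre blanket interface, ΣR_partial = 3.409 m·K/W.
T_interface = T_in − Q'·ΣR_partial = 262 °C − (61.48)(3.409) = 52.4 °C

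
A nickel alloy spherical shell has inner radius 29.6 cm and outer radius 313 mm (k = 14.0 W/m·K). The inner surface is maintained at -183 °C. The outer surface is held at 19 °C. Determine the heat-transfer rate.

Q = 194 kW

Q = 4πk·ΔT/(1/r₁ − 1/r₂) = 4π × 14.0 × 202 / (1/0.296 − 1/0.313) = 1.94×10^5 W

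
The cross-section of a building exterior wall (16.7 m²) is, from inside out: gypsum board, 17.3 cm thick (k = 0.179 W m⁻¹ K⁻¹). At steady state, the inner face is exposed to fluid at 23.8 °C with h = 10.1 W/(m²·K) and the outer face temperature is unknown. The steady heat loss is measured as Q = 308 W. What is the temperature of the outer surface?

Sum the resistances:
  R_conv,in = 1/(hA) = 1/(10.1·16.7) = 0.005929 K/W
  R_gypsum board = L/(kA) = 0.173/(0.179·16.7) = 0.05787 K/W
ΣR = 0.06380 K/W
ΔT = Q·ΣR = 308 × 0.06380 = 19.65 K
Heat flows outward, so T_out = T_in − ΔT = 23.8 − 19.65 = 4.15 °C

T_out = 4.15 °C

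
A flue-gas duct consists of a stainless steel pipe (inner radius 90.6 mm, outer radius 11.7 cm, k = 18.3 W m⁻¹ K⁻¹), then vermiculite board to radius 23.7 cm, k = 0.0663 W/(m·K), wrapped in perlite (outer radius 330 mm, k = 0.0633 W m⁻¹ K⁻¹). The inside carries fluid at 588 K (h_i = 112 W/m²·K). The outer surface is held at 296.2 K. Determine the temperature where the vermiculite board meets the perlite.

T = 392 K

Series thermal resistances, inner to outer:
  R'_conv,in = 1/(2πr h) = 1/(2π·0.0906·112) = 0.01568 m·K/W
  R'_stainless steel = ln(0.117/0.0906)/(2πk) = 0.2557/(2π·18.3) = 0.002224 m·K/W
  R'_vermiculite board = ln(0.237/0.117)/(2πk) = 0.7059/(2π·0.0663) = 1.694 m·K/W
  R'_perlite = ln(0.330/0.237)/(2πk) = 0.3310/(2π·0.0633) = 0.8323 m·K/W
ΣR = 0.01568 + 0.002224 + 1.694 + 0.8323 = 2.544 m·K/W
Q' = ΔT/ΣR = (588 K − 296.2 K)/2.544 = 114.7 W/m
From the inner boundary to the vermiculite board/perlite interface, ΣR_partial = 1.712 m·K/W.
T_interface = T_in − Q'·ΣR_partial = 588 K − (114.7)(1.712) = 392 K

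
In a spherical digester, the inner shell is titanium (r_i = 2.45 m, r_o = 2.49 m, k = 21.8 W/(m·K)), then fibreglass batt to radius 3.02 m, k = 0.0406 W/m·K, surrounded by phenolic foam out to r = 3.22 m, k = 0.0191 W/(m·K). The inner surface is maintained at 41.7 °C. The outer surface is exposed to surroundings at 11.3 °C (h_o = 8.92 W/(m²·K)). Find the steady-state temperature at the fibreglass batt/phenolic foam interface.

Resistance network (inner→outer):
  R_titanium = (1/2.45 − 1/2.49)/(4πk) = 0.006557/(4π·21.8) = 2.393×10^-5 K/W
  R_fibreglass batt = (1/2.49 − 1/3.02)/(4πk) = 0.07048/(4π·0.0406) = 0.1381 K/W
  R_phenolic foam = (1/3.02 − 1/3.22)/(4πk) = 0.02057/(4π·0.0191) = 0.08569 K/W
  R_conv,out = 1/(4πr²h) = 1/(4π·3.22²·8.92) = 8.604×10^-4 K/W
ΣR = 2.393×10^-5 + 0.1381 + 0.08569 + 8.604×10^-4 = 0.2247 K/W
Q = ΔT/ΣR = (41.7 °C − 11.3 °C)/0.2247 = 135.3 W
From the inner boundary to the fibreglass batt/phenolic foam interface, ΣR_partial = 0.1381 K/W.
T_interface = T_in − Q·ΣR_partial = 41.7 °C − (135.3)(0.1381) = 23.0 °C

T = 23.0 °C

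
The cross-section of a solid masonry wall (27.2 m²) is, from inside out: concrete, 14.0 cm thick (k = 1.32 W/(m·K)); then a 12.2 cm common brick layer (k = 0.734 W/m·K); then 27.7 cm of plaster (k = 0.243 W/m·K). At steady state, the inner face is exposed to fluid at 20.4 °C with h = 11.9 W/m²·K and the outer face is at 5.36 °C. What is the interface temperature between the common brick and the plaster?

Series thermal resistances, inner to outer:
  R_conv,in = 1/(hA) = 1/(11.9·27.2) = 0.003089 K/W
  R_concrete = L/(kA) = 0.140/(1.32·27.2) = 0.003899 K/W
  R_common brick = L/(kA) = 0.122/(0.734·27.2) = 0.006111 K/W
  R_plaster = L/(kA) = 0.277/(0.243·27.2) = 0.04191 K/W
ΣR = 0.003089 + 0.003899 + 0.006111 + 0.04191 = 0.05501 K/W
Q = ΔT/ΣR = (20.4 °C − 5.36 °C)/0.05501 = 273.4 W
From the inner boundary to the common brick/plaster interface, ΣR_partial = 0.01310 K/W.
T_interface = T_in − Q·ΣR_partial = 20.4 °C − (273.4)(0.01310) = 16.8 °C

T = 16.8 °C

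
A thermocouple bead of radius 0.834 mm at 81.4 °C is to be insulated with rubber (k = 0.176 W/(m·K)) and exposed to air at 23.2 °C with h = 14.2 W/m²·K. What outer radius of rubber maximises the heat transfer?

r_cr = 2.48 cm

For a sphere, r_cr = 2k_ins/h = 2·0.176/14.2 = 0.0248 m = 2.48 cm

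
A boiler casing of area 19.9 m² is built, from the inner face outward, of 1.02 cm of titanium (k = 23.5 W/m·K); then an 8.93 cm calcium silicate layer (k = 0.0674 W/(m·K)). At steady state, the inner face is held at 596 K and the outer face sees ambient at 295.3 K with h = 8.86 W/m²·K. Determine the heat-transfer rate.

Q = 4.16 kW

Series thermal resistances, inner to outer:
  R_titanium = L/(kA) = 0.0102/(23.5·19.9) = 2.181×10^-5 K/W
  R_calcium silicate = L/(kA) = 0.0893/(0.0674·19.9) = 0.06658 K/W
  R_conv,out = 1/(hA) = 1/(8.86·19.9) = 0.005672 K/W
ΣR = 2.181×10^-5 + 0.06658 + 0.005672 = 0.07227 K/W
Q = ΔT/ΣR = (596 K − 295.3 K)/0.07227 = 4160 W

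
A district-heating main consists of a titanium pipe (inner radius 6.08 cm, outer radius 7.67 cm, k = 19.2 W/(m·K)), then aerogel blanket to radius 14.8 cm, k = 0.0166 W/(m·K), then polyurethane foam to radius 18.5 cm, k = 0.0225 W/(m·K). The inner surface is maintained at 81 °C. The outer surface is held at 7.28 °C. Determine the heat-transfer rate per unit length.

Series thermal resistances, inner to outer:
  R'_titanium = ln(0.0767/0.0608)/(2πk) = 0.2323/(2π·19.2) = 0.001926 m·K/W
  R'_aerogel blanket = ln(0.148/0.0767)/(2πk) = 0.6573/(2π·0.0166) = 6.302 m·K/W
  R'_polyurethane foam = ln(0.185/0.148)/(2πk) = 0.2231/(2π·0.0225) = 1.578 m·K/W
ΣR = 0.001926 + 6.302 + 1.578 = 7.882 m·K/W
Q' = ΔT/ΣR = (81 °C − 7.28 °C)/7.882 = 9.35 W/m

Q' = 9.35 W/m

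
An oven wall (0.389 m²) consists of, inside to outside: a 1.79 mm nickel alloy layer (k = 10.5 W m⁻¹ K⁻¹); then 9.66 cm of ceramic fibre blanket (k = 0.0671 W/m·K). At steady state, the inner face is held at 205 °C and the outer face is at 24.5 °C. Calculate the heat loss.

Q = 48.8 W

Treat each layer as a resistance in series:
  R_nickel alloy = L/(kA) = 0.00179/(10.5·0.389) = 4.382×10^-4 K/W
  R_ceramic fibre blanket = L/(kA) = 0.0966/(0.0671·0.389) = 3.701 K/W
ΣR = 4.382×10^-4 + 3.701 = 3.701 K/W
Q = ΔT/ΣR = (205 °C − 24.5 °C)/3.701 = 48.8 W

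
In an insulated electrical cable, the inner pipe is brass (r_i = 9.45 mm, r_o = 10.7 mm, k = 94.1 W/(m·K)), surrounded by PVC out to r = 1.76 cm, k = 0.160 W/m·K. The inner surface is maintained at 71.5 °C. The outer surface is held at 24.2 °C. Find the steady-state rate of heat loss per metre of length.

Q' = 95.5 W/m

Resistance network (inner→outer):
  R'_brass = ln(0.0107/0.00945)/(2πk) = 0.1242/(2π·94.1) = 2.101×10^-4 m·K/W
  R'_PVC = ln(0.0176/0.0107)/(2πk) = 0.4977/(2π·0.160) = 0.4950 m·K/W
ΣR = 2.101×10^-4 + 0.4950 = 0.4952 m·K/W
Q' = ΔT/ΣR = (71.5 °C − 24.2 °C)/0.4952 = 95.5 W/m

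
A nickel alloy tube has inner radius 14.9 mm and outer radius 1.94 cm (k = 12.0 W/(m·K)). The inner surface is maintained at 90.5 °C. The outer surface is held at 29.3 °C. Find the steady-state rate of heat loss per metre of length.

Q' = 2πk·ΔT/ln(r₂/r₁) = 2π × 12.0 × 61.2 / ln(0.0194/0.0149) = 17500 W/m

Q' = 17.5 kW/m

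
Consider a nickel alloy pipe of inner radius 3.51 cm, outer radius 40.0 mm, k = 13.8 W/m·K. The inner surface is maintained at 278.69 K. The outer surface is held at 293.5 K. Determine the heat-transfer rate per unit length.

Q' = 2πk·ΔT/ln(r₂/r₁) = 2π × 13.8 × 14.81 / ln(0.0400/0.0351) = 9830 W/m

Q' = 9.83 kW/m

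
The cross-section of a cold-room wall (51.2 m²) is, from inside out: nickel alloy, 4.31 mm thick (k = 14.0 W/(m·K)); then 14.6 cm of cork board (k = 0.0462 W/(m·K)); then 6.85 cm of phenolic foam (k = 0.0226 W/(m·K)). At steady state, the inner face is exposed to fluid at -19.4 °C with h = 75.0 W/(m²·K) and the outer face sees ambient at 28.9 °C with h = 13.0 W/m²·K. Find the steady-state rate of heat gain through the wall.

Q = 394 W

Series thermal resistances, inner to outer:
  R_conv,in = 1/(hA) = 1/(75.0·51.2) = 2.604×10^-4 K/W
  R_nickel alloy = L/(kA) = 0.00431/(14.0·51.2) = 6.013×10^-6 K/W
  R_cork board = L/(kA) = 0.146/(0.0462·51.2) = 0.06172 K/W
  R_phenolic foam = L/(kA) = 0.0685/(0.0226·51.2) = 0.05920 K/W
  R_conv,out = 1/(hA) = 1/(13.0·51.2) = 0.001502 K/W
ΣR = 2.604×10^-4 + 6.013×10^-6 + 0.06172 + 0.05920 + 0.001502 = 0.1227 K/W
Q = ΔT/ΣR = (-19.4 °C − 28.9 °C)/0.1227 = -394 W
(Negative Q ⇒ heat flows inward; heat gain = 394 W.)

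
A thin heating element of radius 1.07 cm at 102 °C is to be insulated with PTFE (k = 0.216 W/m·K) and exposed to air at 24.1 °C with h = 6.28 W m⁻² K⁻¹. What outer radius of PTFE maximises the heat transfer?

r_cr = 3.44 cm

For a cylinder, r_cr = k_ins/h = 0.216/6.28 = 0.0344 m = 3.44 cm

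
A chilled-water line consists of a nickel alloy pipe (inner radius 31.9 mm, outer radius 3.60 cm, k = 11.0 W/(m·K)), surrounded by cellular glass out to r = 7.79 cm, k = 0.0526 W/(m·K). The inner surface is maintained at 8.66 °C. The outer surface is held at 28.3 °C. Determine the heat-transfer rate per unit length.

Treat each layer as a resistance in series:
  R'_nickel alloy = ln(0.0360/0.0319)/(2πk) = 0.1209/(2π·11.0) = 0.001749 m·K/W
  R'_cellular glass = ln(0.0779/0.0360)/(2πk) = 0.7719/(2π·0.0526) = 2.336 m·K/W
ΣR = 0.001749 + 2.336 = 2.338 m·K/W
Q' = ΔT/ΣR = (8.66 °C − 28.3 °C)/2.338 = -8.40 W/m
(Negative Q' ⇒ heat flows inward; heat gain = 8.40 W/m.)

Q' = 8.40 W/m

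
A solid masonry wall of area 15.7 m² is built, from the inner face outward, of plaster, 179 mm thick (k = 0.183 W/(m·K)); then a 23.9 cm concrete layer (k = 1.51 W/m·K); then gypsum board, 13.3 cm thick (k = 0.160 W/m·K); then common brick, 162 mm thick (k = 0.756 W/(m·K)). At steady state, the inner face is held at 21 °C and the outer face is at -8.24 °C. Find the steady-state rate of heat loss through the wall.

Resistance network (inner→outer):
  R_plaster = L/(kA) = 0.179/(0.183·15.7) = 0.06230 K/W
  R_concrete = L/(kA) = 0.239/(1.51·15.7) = 0.01008 K/W
  R_gypsum board = L/(kA) = 0.133/(0.160·15.7) = 0.05295 K/W
  R_common brick = L/(kA) = 0.162/(0.756·15.7) = 0.01365 K/W
ΣR = 0.06230 + 0.01008 + 0.05295 + 0.01365 = 0.1390 K/W
Q = ΔT/ΣR = (21 °C − -8.24 °C)/0.1390 = 210 W

Q = 210 W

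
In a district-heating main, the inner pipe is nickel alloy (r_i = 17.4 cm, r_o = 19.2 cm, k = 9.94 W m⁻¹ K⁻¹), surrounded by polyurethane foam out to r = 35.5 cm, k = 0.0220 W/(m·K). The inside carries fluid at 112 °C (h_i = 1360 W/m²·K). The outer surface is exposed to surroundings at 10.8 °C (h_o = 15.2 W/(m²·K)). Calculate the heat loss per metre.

Q' = 22.6 W/m

Treat each layer as a resistance in series:
  R'_conv,in = 1/(2πr h) = 1/(2π·0.174·1360) = 6.726×10^-4 m·K/W
  R'_nickel alloy = ln(0.192/0.174)/(2πk) = 0.09844/(2π·9.94) = 0.001576 m·K/W
  R'_polyurethane foam = ln(0.355/0.192)/(2πk) = 0.6146/(2π·0.0220) = 4.446 m·K/W
  R'_conv,out = 1/(2πr h) = 1/(2π·0.355·15.2) = 0.02949 m·K/W
ΣR = 6.726×10^-4 + 0.001576 + 4.446 + 0.02949 = 4.478 m·K/W
Q' = ΔT/ΣR = (112 °C − 10.8 °C)/4.478 = 22.6 W/m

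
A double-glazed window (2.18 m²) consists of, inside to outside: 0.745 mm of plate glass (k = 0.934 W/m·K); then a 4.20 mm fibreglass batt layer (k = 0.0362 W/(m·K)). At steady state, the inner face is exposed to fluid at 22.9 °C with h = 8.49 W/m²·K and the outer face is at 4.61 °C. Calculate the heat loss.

Q = 170 W

Treat each layer as a resistance in series:
  R_conv,in = 1/(hA) = 1/(8.49·2.18) = 0.05403 K/W
  R_plate glass = L/(kA) = 7.45×10^-4/(0.934·2.18) = 3.659×10^-4 K/W
  R_fibreglass batt = L/(kA) = 0.00420/(0.0362·2.18) = 0.05322 K/W
ΣR = 0.05403 + 3.659×10^-4 + 0.05322 = 0.1076 K/W
Q = ΔT/ΣR = (22.9 °C − 4.61 °C)/0.1076 = 170 W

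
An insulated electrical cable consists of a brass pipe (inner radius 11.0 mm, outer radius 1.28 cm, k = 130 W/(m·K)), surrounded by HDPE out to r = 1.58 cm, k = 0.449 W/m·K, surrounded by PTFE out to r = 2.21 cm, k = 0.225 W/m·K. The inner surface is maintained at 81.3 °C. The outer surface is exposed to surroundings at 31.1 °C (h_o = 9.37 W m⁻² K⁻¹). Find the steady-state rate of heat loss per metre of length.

Resistance network (inner→outer):
  R'_brass = ln(0.0128/0.0110)/(2πk) = 0.1515/(2π·130) = 1.855×10^-4 m·K/W
  R'_HDPE = ln(0.0158/0.0128)/(2πk) = 0.2106/(2π·0.449) = 0.07464 m·K/W
  R'_PTFE = ln(0.0221/0.0158)/(2πk) = 0.3356/(2π·0.225) = 0.2374 m·K/W
  R'_conv,out = 1/(2πr h) = 1/(2π·0.0221·9.37) = 0.7686 m·K/W
ΣR = 1.855×10^-4 + 0.07464 + 0.2374 + 0.7686 = 1.081 m·K/W
Q' = ΔT/ΣR = (81.3 °C − 31.1 °C)/1.081 = 46.4 W/m

Q' = 46.4 W/m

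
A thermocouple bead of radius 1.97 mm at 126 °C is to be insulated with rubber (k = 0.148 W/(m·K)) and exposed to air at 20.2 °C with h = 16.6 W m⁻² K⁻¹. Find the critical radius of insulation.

r_cr = 1.78 cm

For a sphere, r_cr = 2k_ins/h = 2·0.148/16.6 = 0.0178 m = 1.78 cm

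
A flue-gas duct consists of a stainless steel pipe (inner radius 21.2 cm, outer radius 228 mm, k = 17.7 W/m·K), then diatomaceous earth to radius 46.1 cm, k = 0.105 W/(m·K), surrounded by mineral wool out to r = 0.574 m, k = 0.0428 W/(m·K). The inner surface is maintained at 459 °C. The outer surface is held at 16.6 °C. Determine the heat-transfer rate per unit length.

Q' = 235 W/m

Series thermal resistances, inner to outer:
  R'_stainless steel = ln(0.228/0.212)/(2πk) = 0.07276/(2π·17.7) = 6.542×10^-4 m·K/W
  R'_diatomaceous earth = ln(0.461/0.228)/(2πk) = 0.7041/(2π·0.105) = 1.067 m·K/W
  R'_mineral wool = ln(0.574/0.461)/(2πk) = 0.2192/(2π·0.0428) = 0.8152 m·K/W
ΣR = 6.542×10^-4 + 1.067 + 0.8152 = 1.883 m·K/W
Q' = ΔT/ΣR = (459 °C − 16.6 °C)/1.883 = 235 W/m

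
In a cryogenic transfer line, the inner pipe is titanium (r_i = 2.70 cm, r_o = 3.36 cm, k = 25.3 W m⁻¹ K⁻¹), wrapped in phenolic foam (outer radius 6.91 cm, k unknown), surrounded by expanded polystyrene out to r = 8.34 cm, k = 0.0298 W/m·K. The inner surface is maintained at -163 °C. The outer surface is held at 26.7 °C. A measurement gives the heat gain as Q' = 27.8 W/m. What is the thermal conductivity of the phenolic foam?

ΣR = ΔT/Q' = |-163 − 26.7|/27.8 = 6.824 m·K/W
Known resistances:
  R'_titanium = ln(0.0336/0.0270)/(2πk) = 0.2187/(2π·25.3) = 0.001376 m·K/W
  R'_expanded polystyrene = ln(0.0834/0.0691)/(2πk) = 0.1881/(2π·0.0298) = 1.005 m·K/W
R_phenolic foam = ΣR − ΣR_known = 6.824 − 1.006 = 5.818 m·K/W
ln(r₂/r₁)/(2πk) = 5.818 ⇒ k = 0.7210/(2π·5.818) = 0.0197 W/m·K

k = 0.0197 W/m·K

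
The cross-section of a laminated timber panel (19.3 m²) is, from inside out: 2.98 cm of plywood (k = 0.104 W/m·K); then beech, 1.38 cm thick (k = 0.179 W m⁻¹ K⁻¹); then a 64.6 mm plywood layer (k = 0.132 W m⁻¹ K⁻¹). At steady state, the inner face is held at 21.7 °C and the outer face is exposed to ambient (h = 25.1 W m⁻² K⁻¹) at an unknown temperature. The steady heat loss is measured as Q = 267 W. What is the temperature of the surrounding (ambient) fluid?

T_out = 9.35 °C

Series resistances:
  R_plywood = L/(kA) = 0.0298/(0.104·19.3) = 0.01485 K/W
  R_beech = L/(kA) = 0.0138/(0.179·19.3) = 0.003995 K/W
  R_plywood = L/(kA) = 0.0646/(0.132·19.3) = 0.02536 K/W
  R_conv,out = 1/(hA) = 1/(25.1·19.3) = 0.002064 K/W
ΣR = 0.04626 K/W
ΔT = Q·ΣR = 267 × 0.04626 = 12.35 K
Heat flows outward, so T_out = T_in − ΔT = 21.7 − 12.35 = 9.35 °C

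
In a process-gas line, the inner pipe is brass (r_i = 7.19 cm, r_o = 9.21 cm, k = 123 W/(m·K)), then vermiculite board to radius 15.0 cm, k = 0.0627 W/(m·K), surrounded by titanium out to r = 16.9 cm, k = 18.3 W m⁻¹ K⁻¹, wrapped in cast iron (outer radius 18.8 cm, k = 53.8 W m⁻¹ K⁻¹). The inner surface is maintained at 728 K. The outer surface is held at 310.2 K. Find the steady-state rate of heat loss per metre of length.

Q' = 337 W/m

Series thermal resistances, inner to outer:
  R'_brass = ln(0.0921/0.0719)/(2πk) = 0.2476/(2π·123) = 3.204×10^-4 m·K/W
  R'_vermiculite board = ln(0.150/0.0921)/(2πk) = 0.4878/(2π·0.0627) = 1.238 m·K/W
  R'_titanium = ln(0.169/0.150)/(2πk) = 0.1193/(2π·18.3) = 0.001037 m·K/W
  R'_cast iron = ln(0.188/0.169)/(2πk) = 0.1065/(2π·53.8) = 3.152×10^-4 m·K/W
ΣR = 3.204×10^-4 + 1.238 + 0.001037 + 3.152×10^-4 = 1.240 m·K/W
Q' = ΔT/ΣR = (728 K − 310.2 K)/1.240 = 337 W/m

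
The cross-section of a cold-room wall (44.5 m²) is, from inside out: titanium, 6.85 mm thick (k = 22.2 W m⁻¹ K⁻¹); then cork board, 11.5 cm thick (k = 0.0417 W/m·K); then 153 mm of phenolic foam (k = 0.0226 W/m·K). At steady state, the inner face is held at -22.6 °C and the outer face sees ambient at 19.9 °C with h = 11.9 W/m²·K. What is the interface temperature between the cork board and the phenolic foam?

Resistance network (inner→outer):
  R_titanium = L/(kA) = 0.00685/(22.2·44.5) = 6.934×10^-6 K/W
  R_cork board = L/(kA) = 0.115/(0.0417·44.5) = 0.06197 K/W
  R_phenolic foam = L/(kA) = 0.153/(0.0226·44.5) = 0.1521 K/W
  R_conv,out = 1/(hA) = 1/(11.9·44.5) = 0.001888 K/W
ΣR = 6.934×10^-6 + 0.06197 + 0.1521 + 0.001888 = 0.2160 K/W
Q = ΔT/ΣR = (-22.6 °C − 19.9 °C)/0.2160 = -196.8 W
From the inner boundary to the cork board/phenolic foam interface, ΣR_partial = 0.06198 K/W.
T_interface = T_in − Q·ΣR_partial = -22.6 °C − (-196.8)(0.06198) = -10.4 °C

T = -10.4 °C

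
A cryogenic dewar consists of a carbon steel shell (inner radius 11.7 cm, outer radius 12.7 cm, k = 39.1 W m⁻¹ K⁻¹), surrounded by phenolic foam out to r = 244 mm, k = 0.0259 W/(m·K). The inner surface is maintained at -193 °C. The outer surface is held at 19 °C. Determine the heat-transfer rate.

Q = 18.3 W

Series thermal resistances, inner to outer:
  R_carbon steel = (1/0.117 − 1/0.127)/(4πk) = 0.6730/(4π·39.1) = 0.001370 K/W
  R_phenolic foam = (1/0.127 − 1/0.244)/(4πk) = 3.776/(4π·0.0259) = 11.60 K/W
ΣR = 0.001370 + 11.60 = 11.60 K/W
Q = ΔT/ΣR = (-193 °C − 19 °C)/11.60 = -18.3 W
(Negative Q ⇒ heat flows inward; heat gain = 18.3 W.)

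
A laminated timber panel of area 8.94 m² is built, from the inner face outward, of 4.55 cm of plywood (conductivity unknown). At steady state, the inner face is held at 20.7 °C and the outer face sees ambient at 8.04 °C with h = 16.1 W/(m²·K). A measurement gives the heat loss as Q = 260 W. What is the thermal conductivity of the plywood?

k = 0.122 W/m·K

ΣR = ΔT/Q = |20.7 − 8.04|/260 = 0.04869 K/W
Known resistances:
  R_conv,out = 1/(hA) = 1/(16.1·8.94) = 0.006948 K/W
R_plywood = ΣR − ΣR_known = 0.04869 − 0.006948 = 0.04174 K/W
L/(kA) = 0.04174 ⇒ k = 0.0455/(0.04174·8.94) = 0.122 W/m·K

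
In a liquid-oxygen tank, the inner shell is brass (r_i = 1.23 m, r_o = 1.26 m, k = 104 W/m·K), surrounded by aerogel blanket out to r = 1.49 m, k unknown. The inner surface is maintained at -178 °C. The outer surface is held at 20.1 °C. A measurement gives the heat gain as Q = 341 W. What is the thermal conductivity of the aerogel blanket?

k = 0.0168 W/m·K

ΣR = ΔT/Q = |-178 − 20.1|/341 = 0.5809 K/W
Known resistances:
  R_brass = (1/1.23 − 1/1.26)/(4πk) = 0.01936/(4π·104) = 1.481×10^-5 K/W
R_aerogel blanket = ΣR − ΣR_known = 0.5809 − 1.481×10^-5 = 0.5809 K/W
(1/r₁−1/r₂)/(4πk) = 0.5809 ⇒ k = 0.1225/(4π·0.5809) = 0.0168 W/m·K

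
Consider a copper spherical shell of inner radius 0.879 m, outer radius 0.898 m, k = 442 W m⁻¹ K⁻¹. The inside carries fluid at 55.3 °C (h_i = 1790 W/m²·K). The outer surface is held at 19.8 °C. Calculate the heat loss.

Q = 574 kW

Resistance network (inner→outer):
  R_conv,in = 1/(4πr²h) = 1/(4π·0.879²·1790) = 5.754×10^-5 K/W
  R_copper = (1/0.879 − 1/0.898)/(4πk) = 0.02407/(4π·442) = 4.334×10^-6 K/W
ΣR = 5.754×10^-5 + 4.334×10^-6 = 6.187×10^-5 K/W
Q = ΔT/ΣR = (55.3 °C − 19.8 °C)/6.187×10^-5 = 5.74×10^5 W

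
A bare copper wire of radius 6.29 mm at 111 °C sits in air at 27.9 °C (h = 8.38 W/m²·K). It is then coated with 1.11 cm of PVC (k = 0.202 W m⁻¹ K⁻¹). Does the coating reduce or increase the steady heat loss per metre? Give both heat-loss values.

increases: 27.5 → 43.9 W/m

Critical radius for a cylinder: r_cr = k/h = 0.0241 m = 2.41 cm.
Outer radius after coating: r₂ = 0.00629 + 0.0111 = 0.01739 m.
Since r₁ < r_cr and r₂ ≤ r_cr, the coating moves toward the maximum at r_cr — heat loss rises.
Bare: R = 1/(2πr₁h) = 3.019 m·K/W; Q = 83.1/3.019 = 27.5 W/m.
Coated: R = R_cond + R_conv = 1.893 m·K/W; Q = 83.1/1.893 = 43.9 W/m.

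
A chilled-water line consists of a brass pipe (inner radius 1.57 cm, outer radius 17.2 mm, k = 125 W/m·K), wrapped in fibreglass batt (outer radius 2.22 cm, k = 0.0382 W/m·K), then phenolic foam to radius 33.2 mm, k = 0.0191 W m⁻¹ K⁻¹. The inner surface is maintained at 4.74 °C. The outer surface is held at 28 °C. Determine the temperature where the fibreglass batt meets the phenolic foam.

Series thermal resistances, inner to outer:
  R'_brass = ln(0.0172/0.0157)/(2πk) = 0.09125/(2π·125) = 1.162×10^-4 m·K/W
  R'_fibreglass batt = ln(0.0222/0.0172)/(2πk) = 0.2552/(2π·0.0382) = 1.063 m·K/W
  R'_phenolic foam = ln(0.0332/0.0222)/(2πk) = 0.4025/(2π·0.0191) = 3.354 m·K/W
ΣR = 1.162×10^-4 + 1.063 + 3.354 = 4.417 m·K/W
Q' = ΔT/ΣR = (4.74 °C − 28 °C)/4.417 = -5.266 W/m
From the inner boundary to the fibreglass batt/phenolic foam interface, ΣR_partial = 1.063 m·K/W.
T_interface = T_in − Q'·ΣR_partial = 4.74 °C − (-5.266)(1.063) = 10.3 °C

T = 10.3 °C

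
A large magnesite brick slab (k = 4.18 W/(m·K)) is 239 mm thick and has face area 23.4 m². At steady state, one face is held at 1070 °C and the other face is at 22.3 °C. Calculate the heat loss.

Q = 429 kW

Q = kA·ΔT/L = 4.18 × 23.4 × |1070 °C − 22.3 °C| / 0.239 = 4.29×10^5 W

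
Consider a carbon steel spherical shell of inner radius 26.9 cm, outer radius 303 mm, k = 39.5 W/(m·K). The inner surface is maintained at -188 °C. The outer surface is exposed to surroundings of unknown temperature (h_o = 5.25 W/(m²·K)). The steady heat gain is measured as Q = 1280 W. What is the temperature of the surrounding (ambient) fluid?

Sum the resistances:
  R_carbon steel = (1/0.269 − 1/0.303)/(4πk) = 0.4171/(4π·39.5) = 8.404×10^-4 K/W
  R_conv,out = 1/(4πr²h) = 1/(4π·0.303²·5.25) = 0.1651 K/W
ΣR = 0.1659 K/W
ΔT = Q·ΣR = 1280 × 0.1659 = 212.4 K
Heat flows inward, so T_out = T_in + ΔT = -188 + 212.4 = 24.4 °C

T_out = 24.4 °C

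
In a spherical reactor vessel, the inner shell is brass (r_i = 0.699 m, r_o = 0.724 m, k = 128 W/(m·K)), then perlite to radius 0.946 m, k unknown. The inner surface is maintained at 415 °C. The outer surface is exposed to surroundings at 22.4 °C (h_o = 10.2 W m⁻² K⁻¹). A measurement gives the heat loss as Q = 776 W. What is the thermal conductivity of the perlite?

k = 0.0519 W/m·K

ΣR = ΔT/Q = |415 − 22.4|/776 = 0.5059 K/W
Known resistances:
  R_brass = (1/0.699 − 1/0.724)/(4πk) = 0.04940/(4π·128) = 3.071×10^-5 K/W
  R_conv,out = 1/(4πr²h) = 1/(4π·0.946²·10.2) = 0.008718 K/W
R_perlite = ΣR − ΣR_known = 0.5059 − 0.008749 = 0.4972 K/W
(1/r₁−1/r₂)/(4πk) = 0.4972 ⇒ k = 0.3241/(4π·0.4972) = 0.0519 W/m·K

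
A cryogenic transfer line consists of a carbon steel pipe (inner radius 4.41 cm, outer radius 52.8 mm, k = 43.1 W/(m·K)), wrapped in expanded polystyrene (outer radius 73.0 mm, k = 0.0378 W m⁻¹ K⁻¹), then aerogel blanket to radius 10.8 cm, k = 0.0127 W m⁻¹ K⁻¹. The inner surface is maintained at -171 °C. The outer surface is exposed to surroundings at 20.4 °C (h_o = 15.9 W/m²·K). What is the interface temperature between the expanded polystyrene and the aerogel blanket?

T = -130 °C

Treat each layer as a resistance in series:
  R'_carbon steel = ln(0.0528/0.0441)/(2πk) = 0.1801/(2π·43.1) = 6.649×10^-4 m·K/W
  R'_expanded polystyrene = ln(0.0730/0.0528)/(2πk) = 0.3239/(2π·0.0378) = 1.364 m·K/W
  R'_aerogel blanket = ln(0.108/0.0730)/(2πk) = 0.3917/(2π·0.0127) = 4.908 m·K/W
  R'_conv,out = 1/(2πr h) = 1/(2π·0.108·15.9) = 0.09268 m·K/W
ΣR = 6.649×10^-4 + 1.364 + 4.908 + 0.09268 = 6.365 m·K/W
Q' = ΔT/ΣR = (-171 °C − 20.4 °C)/6.365 = -30.07 W/m
From the inner boundary to the expanded polystyrene/aerogel blanket interface, ΣR_partial = 1.365 m·K/W.
T_interface = T_in − Q'·ΣR_partial = -171 °C − (-30.07)(1.365) = -130 °C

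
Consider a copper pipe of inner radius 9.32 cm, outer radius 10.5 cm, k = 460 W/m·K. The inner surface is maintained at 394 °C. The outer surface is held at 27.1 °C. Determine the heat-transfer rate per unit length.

Q' = 8900 kW/m

Q' = 2πk·ΔT/ln(r₂/r₁) = 2π × 460 × 366.9 / ln(0.105/0.0932) = 8.90×10^6 W/m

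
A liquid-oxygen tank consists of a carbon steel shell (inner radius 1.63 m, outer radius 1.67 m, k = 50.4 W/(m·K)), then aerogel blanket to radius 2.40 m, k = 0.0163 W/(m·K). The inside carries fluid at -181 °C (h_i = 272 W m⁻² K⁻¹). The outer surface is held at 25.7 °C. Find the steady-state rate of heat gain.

Treat each layer as a resistance in series:
  R_conv,in = 1/(4πr²h) = 1/(4π·1.63²·272) = 1.101×10^-4 K/W
  R_carbon steel = (1/1.63 − 1/1.67)/(4πk) = 0.01469/(4π·50.4) = 2.320×10^-5 K/W
  R_aerogel blanket = (1/1.67 − 1/2.40)/(4πk) = 0.1821/(4π·0.0163) = 0.8892 K/W
ΣR = 1.101×10^-4 + 2.320×10^-5 + 0.8892 = 0.8893 K/W
Q = ΔT/ΣR = (-181 °C − 25.7 °C)/0.8893 = -232 W
(Negative Q ⇒ heat flows inward; heat gain = 232 W.)

Q = 232 W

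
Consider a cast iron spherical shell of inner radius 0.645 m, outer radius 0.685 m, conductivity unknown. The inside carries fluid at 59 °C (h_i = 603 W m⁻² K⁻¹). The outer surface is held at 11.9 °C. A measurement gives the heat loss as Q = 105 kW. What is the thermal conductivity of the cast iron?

k = 54.8 W/m·K

ΣR = ΔT/Q = |59 − 11.9|/1.05×10^5 = 4.486×10^-4 K/W
Known resistances:
  R_conv,in = 1/(4πr²h) = 1/(4π·0.645²·603) = 3.172×10^-4 K/W
R_cast iron = ΣR − ΣR_known = 4.486×10^-4 − 3.172×10^-4 = 1.314×10^-4 K/W
(1/r₁−1/r₂)/(4πk) = 1.314×10^-4 ⇒ k = 0.09053/(4π·1.314×10^-4) = 54.8 W/m·K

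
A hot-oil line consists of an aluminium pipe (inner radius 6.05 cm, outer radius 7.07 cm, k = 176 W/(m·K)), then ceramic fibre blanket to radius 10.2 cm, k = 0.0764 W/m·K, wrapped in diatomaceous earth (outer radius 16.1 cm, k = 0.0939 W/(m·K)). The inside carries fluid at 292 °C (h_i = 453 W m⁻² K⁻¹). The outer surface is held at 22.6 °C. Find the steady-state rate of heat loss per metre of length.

Q' = 175 W/m

Resistance network (inner→outer):
  R'_conv,in = 1/(2πr h) = 1/(2π·0.0605·453) = 0.005807 m·K/W
  R'_aluminium = ln(0.0707/0.0605)/(2πk) = 0.1558/(2π·176) = 1.409×10^-4 m·K/W
  R'_ceramic fibre blanket = ln(0.102/0.0707)/(2πk) = 0.3665/(2π·0.0764) = 0.7635 m·K/W
  R'_diatomaceous earth = ln(0.161/0.102)/(2πk) = 0.4564/(2π·0.0939) = 0.7736 m·K/W
ΣR = 0.005807 + 1.409×10^-4 + 0.7635 + 0.7736 = 1.543 m·K/W
Q' = ΔT/ΣR = (292 °C − 22.6 °C)/1.543 = 175 W/m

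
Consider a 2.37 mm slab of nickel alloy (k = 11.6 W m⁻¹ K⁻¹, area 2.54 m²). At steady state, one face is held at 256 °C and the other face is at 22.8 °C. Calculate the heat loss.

Q = 2900 kW

Q = kA·ΔT/L = 11.6 × 2.54 × |256 °C − 22.8 °C| / 0.00237 = 2.90×10^6 W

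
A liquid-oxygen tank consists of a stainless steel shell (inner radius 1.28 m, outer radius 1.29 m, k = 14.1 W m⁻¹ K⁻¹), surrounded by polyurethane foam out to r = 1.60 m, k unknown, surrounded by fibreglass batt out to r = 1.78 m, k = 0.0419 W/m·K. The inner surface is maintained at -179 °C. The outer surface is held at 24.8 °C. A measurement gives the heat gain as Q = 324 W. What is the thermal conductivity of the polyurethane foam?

ΣR = ΔT/Q = |-179 − 24.8|/324 = 0.6290 K/W
Known resistances:
  R_stainless steel = (1/1.28 − 1/1.29)/(4πk) = 0.006056/(4π·14.1) = 3.418×10^-5 K/W
  R_fibreglass batt = (1/1.60 − 1/1.78)/(4πk) = 0.06320/(4π·0.0419) = 0.1200 K/W
R_polyurethane foam = ΣR − ΣR_known = 0.6290 − 0.1200 = 0.5090 K/W
(1/r₁−1/r₂)/(4πk) = 0.5090 ⇒ k = 0.1502/(4π·0.5090) = 0.0235 W/m·K

k = 0.0235 W/m·K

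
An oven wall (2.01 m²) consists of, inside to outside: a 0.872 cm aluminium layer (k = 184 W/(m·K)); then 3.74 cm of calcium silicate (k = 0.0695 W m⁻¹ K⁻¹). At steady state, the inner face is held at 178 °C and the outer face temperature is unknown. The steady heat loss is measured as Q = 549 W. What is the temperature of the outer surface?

T_out = 31.0 °C

Series resistances:
  R_aluminium = L/(kA) = 0.00872/(184·2.01) = 2.358×10^-5 K/W
  R_calcium silicate = L/(kA) = 0.0374/(0.0695·2.01) = 0.2677 K/W
ΣR = 0.2677 K/W
ΔT = Q·ΣR = 549 × 0.2677 = 147.0 K
Heat flows outward, so T_out = T_in − ΔT = 178 − 147.0 = 31.0 °C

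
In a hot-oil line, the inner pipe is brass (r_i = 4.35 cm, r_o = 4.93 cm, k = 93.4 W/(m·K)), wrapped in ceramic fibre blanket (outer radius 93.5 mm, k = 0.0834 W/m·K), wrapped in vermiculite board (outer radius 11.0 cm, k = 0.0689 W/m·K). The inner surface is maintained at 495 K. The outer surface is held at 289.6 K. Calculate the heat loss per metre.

Q' = 129 W/m

Resistance network (inner→outer):
  R'_brass = ln(0.0493/0.0435)/(2πk) = 0.1252/(2π·93.4) = 2.133×10^-4 m·K/W
  R'_ceramic fibre blanket = ln(0.0935/0.0493)/(2πk) = 0.6400/(2π·0.0834) = 1.221 m·K/W
  R'_vermiculite board = ln(0.110/0.0935)/(2πk) = 0.1625/(2π·0.0689) = 0.3754 m·K/W
ΣR = 2.133×10^-4 + 1.221 + 0.3754 = 1.597 m·K/W
Q' = ΔT/ΣR = (495 K − 289.6 K)/1.597 = 129 W/m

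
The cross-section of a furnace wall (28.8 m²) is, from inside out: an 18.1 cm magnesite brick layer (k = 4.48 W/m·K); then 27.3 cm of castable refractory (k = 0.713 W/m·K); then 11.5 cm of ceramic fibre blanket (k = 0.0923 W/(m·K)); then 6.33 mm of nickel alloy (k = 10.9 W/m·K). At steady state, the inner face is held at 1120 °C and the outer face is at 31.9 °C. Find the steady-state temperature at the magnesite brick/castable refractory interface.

T = 1094 °C

Treat each layer as a resistance in series:
  R_magnesite brick = L/(kA) = 0.181/(4.48·28.8) = 0.001403 K/W
  R_castable refractory = L/(kA) = 0.273/(0.713·28.8) = 0.01329 K/W
  R_ceramic fibre blanket = L/(kA) = 0.115/(0.0923·28.8) = 0.04326 K/W
  R_nickel alloy = L/(kA) = 0.00633/(10.9·28.8) = 2.016×10^-5 K/W
ΣR = 0.001403 + 0.01329 + 0.04326 + 2.016×10^-5 = 0.05797 K/W
Q = ΔT/ΣR = (1120 °C − 31.9 °C)/0.05797 = 18770 W
From the inner boundary to the magnesite brick/castable refractory interface, ΣR_partial = 0.001403 K/W.
T_interface = T_in − Q·ΣR_partial = 1120 °C − (18770)(0.001403) = 1094 °C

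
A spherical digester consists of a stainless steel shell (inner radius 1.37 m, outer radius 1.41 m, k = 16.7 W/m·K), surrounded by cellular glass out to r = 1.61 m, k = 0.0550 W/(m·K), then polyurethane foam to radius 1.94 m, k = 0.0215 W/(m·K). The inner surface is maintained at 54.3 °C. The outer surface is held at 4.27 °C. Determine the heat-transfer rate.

Treat each layer as a resistance in series:
  R_stainless steel = (1/1.37 − 1/1.41)/(4πk) = 0.02071/(4π·16.7) = 9.867×10^-5 K/W
  R_cellular glass = (1/1.41 − 1/1.61)/(4πk) = 0.08810/(4π·0.0550) = 0.1275 K/W
  R_polyurethane foam = (1/1.61 − 1/1.94)/(4πk) = 0.1057/(4π·0.0215) = 0.3911 K/W
ΣR = 9.867×10^-5 + 0.1275 + 0.3911 = 0.5187 K/W
Q = ΔT/ΣR = (54.3 °C − 4.27 °C)/0.5187 = 96.5 W

Q = 96.5 W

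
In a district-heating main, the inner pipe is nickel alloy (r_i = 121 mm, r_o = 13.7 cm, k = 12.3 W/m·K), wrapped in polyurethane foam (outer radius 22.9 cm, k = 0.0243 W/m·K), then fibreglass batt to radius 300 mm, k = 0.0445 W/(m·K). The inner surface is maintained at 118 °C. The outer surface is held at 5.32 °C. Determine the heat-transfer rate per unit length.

Series thermal resistances, inner to outer:
  R'_nickel alloy = ln(0.137/0.121)/(2πk) = 0.1242/(2π·12.3) = 0.001607 m·K/W
  R'_polyurethane foam = ln(0.229/0.137)/(2πk) = 0.5137/(2π·0.0243) = 3.365 m·K/W
  R'_fibreglass batt = ln(0.300/0.229)/(2πk) = 0.2701/(2π·0.0445) = 0.9659 m·K/W
ΣR = 0.001607 + 3.365 + 0.9659 = 4.333 m·K/W
Q' = ΔT/ΣR = (118 °C − 5.32 °C)/4.333 = 26.0 W/m

Q' = 26.0 W/m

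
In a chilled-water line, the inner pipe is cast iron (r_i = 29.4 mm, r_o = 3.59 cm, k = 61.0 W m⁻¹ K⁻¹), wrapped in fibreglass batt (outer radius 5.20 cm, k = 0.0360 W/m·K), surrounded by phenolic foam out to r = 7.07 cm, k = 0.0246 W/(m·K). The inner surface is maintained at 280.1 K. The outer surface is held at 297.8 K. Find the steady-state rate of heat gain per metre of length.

Q' = 4.88 W/m

Resistance network (inner→outer):
  R'_cast iron = ln(0.0359/0.0294)/(2πk) = 0.1997/(2π·61.0) = 5.211×10^-4 m·K/W
  R'_fibreglass batt = ln(0.0520/0.0359)/(2πk) = 0.3705/(2π·0.0360) = 1.638 m·K/W
  R'_phenolic foam = ln(0.0707/0.0520)/(2πk) = 0.3072/(2π·0.0246) = 1.988 m·K/W
ΣR = 5.211×10^-4 + 1.638 + 1.988 = 3.627 m·K/W
Q' = ΔT/ΣR = (280.1 K − 297.8 K)/3.627 = -4.88 W/m
(Negative Q' ⇒ heat flows inward; heat gain = 4.88 W/m.)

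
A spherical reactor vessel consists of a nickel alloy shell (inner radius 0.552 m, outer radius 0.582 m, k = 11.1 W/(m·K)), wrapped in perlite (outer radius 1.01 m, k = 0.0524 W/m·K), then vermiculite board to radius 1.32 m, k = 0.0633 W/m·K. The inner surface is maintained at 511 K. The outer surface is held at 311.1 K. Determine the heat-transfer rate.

Series thermal resistances, inner to outer:
  R_nickel alloy = (1/0.552 − 1/0.582)/(4πk) = 0.09338/(4π·11.1) = 6.695×10^-4 K/W
  R_perlite = (1/0.582 − 1/1.01)/(4πk) = 0.7281/(4π·0.0524) = 1.106 K/W
  R_vermiculite board = (1/1.01 − 1/1.32)/(4πk) = 0.2325/(4π·0.0633) = 0.2923 K/W
ΣR = 6.695×10^-4 + 1.106 + 0.2923 = 1.399 K/W
Q = ΔT/ΣR = (511 K − 311.1 K)/1.399 = 143 W

Q = 143 W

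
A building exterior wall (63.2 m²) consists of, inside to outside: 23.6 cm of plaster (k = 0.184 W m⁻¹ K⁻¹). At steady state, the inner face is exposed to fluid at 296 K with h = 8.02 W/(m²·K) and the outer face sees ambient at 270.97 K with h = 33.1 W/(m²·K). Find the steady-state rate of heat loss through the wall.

Q = 1100 W

Treat each layer as a resistance in series:
  R_conv,in = 1/(hA) = 1/(8.02·63.2) = 0.001973 K/W
  R_plaster = L/(kA) = 0.236/(0.184·63.2) = 0.02029 K/W
  R_conv,out = 1/(hA) = 1/(33.1·63.2) = 4.780×10^-4 K/W
ΣR = 0.001973 + 0.02029 + 4.780×10^-4 = 0.02274 K/W
Q = ΔT/ΣR = (296 K − 270.97 K)/0.02274 = 1100 W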